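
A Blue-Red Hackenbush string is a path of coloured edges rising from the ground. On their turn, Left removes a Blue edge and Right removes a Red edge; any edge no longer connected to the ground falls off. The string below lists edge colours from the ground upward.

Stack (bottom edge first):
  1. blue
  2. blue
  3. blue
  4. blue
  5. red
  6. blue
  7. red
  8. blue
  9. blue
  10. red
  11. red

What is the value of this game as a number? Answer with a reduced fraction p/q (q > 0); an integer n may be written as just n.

473/128

Prefix values for blue blue blue blue red blue red blue blue red red via {L|R} + simplicity:
b: Left { 0 }, Right { · } gives simplest 1
bb: Left { 0; 1 }, Right { · } gives simplest 2
bbb: Left { 0; 1; 2 }, Right { · } gives simplest 3
bbbb: Left { 0; 1; 2; 3 }, Right { · } gives simplest 4
bbbbr: Left { 0; 1; 2; 3 }, Right { 4 } gives simplest 7/2
bbbbrb: Left { 0; 1; 2; 3; 7/2 }, Right { 4 } gives simplest 15/4
bbbbrbr: Left { 0; 1; 2; 3; 7/2 }, Right { 15/4; 4 } gives simplest 29/8
bbbbrbrb: Left { 0; 1; 2; 3; 7/2; 29/8 }, Right { 15/4; 4 } gives simplest 59/16
bbbbrbrbb: Left { 0; 1; 2; 3; 7/2; 29/8; 59/16 }, Right { 15/4; 4 } gives simplest 119/32
bbbbrbrbbr: Left { 0; 1; 2; 3; 7/2; 29/8; 59/16 }, Right { 119/32; 15/4; 4 } gives simplest 237/64
bbbbrbrbbrr: Left { 0; 1; 2; 3; 7/2; 29/8; 59/16 }, Right { 237/64; 119/32; 15/4; 4 } gives simplest 473/128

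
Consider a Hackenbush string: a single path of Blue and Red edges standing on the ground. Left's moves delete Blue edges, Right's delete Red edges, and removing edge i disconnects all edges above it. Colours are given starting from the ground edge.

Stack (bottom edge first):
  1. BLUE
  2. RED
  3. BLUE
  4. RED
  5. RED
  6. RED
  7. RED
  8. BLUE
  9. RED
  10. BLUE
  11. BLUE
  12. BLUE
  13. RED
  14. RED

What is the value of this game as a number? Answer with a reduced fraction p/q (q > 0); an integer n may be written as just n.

4281/8192

edge 1 of 14 (BLUE): { 0 | · } ⇒ 1
edge 2 of 14 (RED): { 0 | 1 } ⇒ 1/2
edge 3 of 14 (BLUE): { 0 1/2 | 1 } ⇒ 3/4
edge 4 of 14 (RED): { 0 1/2 | 3/4 1 } ⇒ 5/8
edge 5 of 14 (RED): { 0 1/2 | 5/8 3/4 1 } ⇒ 9/16
edge 6 of 14 (RED): { 0 1/2 | 9/16 5/8 3/4 1 } ⇒ 17/32
edge 7 of 14 (RED): { 0 1/2 | 17/32 9/16 5/8 3/4 1 } ⇒ 33/64
edge 8 of 14 (BLUE): { 0 1/2 33/64 | 17/32 9/16 5/8 3/4 1 } ⇒ 67/128
edge 9 of 14 (RED): { 0 1/2 33/64 | 67/128 17/32 9/16 5/8 3/4 1 } ⇒ 133/256
edge 10 of 14 (BLUE): { 0 1/2 33/64 133/256 | 67/128 17/32 9/16 5/8 3/4 1 } ⇒ 267/512
edge 11 of 14 (BLUE): { 0 1/2 33/64 133/256 267/512 | 67/128 17/32 9/16 5/8 3/4 1 } ⇒ 535/1024
edge 12 of 14 (BLUE): { 0 1/2 33/64 133/256 267/512 535/1024 | 67/128 17/32 9/16 5/8 3/4 1 } ⇒ 1071/2048
edge 13 of 14 (RED): { 0 1/2 33/64 133/256 267/512 535/1024 | 1071/2048 67/128 17/32 9/16 5/8 3/4 1 } ⇒ 2141/4096
edge 14 of 14 (RED): { 0 1/2 33/64 133/256 267/512 535/1024 | 2141/4096 1071/2048 67/128 17/32 9/16 5/8 3/4 1 } ⇒ 4281/8192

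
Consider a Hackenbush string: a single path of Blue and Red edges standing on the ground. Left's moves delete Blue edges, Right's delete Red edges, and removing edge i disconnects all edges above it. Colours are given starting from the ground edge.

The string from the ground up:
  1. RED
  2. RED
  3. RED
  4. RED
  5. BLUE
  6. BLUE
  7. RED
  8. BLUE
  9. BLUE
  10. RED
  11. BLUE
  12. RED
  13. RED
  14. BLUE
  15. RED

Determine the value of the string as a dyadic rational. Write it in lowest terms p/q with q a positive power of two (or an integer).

Build G(s[:k]) for k = 1..15, string s = RED RED RED RED BLUE BLUE RED BLUE BLUE RED BLUE RED RED BLUE RED.
edge 1 of 15 (RED): { ∅ | 0 } → -1
edge 2 of 15 (RED): { ∅ | -1,0 } → -2
edge 3 of 15 (RED): { ∅ | -2,-1,0 } → -3
edge 4 of 15 (RED): { ∅ | -3,-2,-1,0 } → -4
edge 5 of 15 (BLUE): { -4 | -3,-2,-1,0 } → -7/2
edge 6 of 15 (BLUE): { -4,-7/2 | -3,-2,-1,0 } → -13/4
edge 7 of 15 (RED): { -4,-7/2 | -13/4,-3,-2,-1,0 } → -27/8
edge 8 of 15 (BLUE): { -4,-7/2,-27/8 | -13/4,-3,-2,-1,0 } → -53/16
edge 9 of 15 (BLUE): { -4,-7/2,-27/8,-53/16 | -13/4,-3,-2,-1,0 } → -105/32
edge 10 of 15 (RED): { -4,-7/2,-27/8,-53/16 | -105/32,-13/4,-3,-2,-1,0 } → -211/64
edge 11 of 15 (BLUE): { -4,-7/2,-27/8,-53/16,-211/64 | -105/32,-13/4,-3,-2,-1,0 } → -421/128
edge 12 of 15 (RED): { -4,-7/2,-27/8,-53/16,-211/64 | -421/128,-105/32,-13/4,-3,-2,-1,0 } → -843/256
edge 13 of 15 (RED): { -4,-7/2,-27/8,-53/16,-211/64 | -843/256,-421/128,-105/32,-13/4,-3,-2,-1,0 } → -1687/512
edge 14 of 15 (BLUE): { -4,-7/2,-27/8,-53/16,-211/64,-1687/512 | -843/256,-421/128,-105/32,-13/4,-3,-2,-1,0 } → -3373/1024
edge 15 of 15 (RED): { -4,-7/2,-27/8,-53/16,-211/64,-1687/512 | -3373/1024,-843/256,-421/128,-105/32,-13/4,-3,-2,-1,0 } → -6747/2048

-6747/2048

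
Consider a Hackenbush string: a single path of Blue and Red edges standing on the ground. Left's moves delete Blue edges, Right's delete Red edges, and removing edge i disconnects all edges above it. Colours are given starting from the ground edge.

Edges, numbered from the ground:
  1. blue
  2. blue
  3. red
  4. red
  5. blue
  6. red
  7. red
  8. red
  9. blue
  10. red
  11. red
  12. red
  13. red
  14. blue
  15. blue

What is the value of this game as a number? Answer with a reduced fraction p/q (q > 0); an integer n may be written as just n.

10375/8192

Prefix values for blue blue red red blue red red red blue red red red red blue blue via {L|R} + simplicity:
edge 1 of 15 (blue): { 0 | (no moves) } ⇒ 1
edge 2 of 15 (blue): { 0,1 | (no moves) } ⇒ 2
edge 3 of 15 (red): { 0,1 | 2 } ⇒ 3/2
edge 4 of 15 (red): { 0,1 | 3/2,2 } ⇒ 5/4
edge 5 of 15 (blue): { 0,1,5/4 | 3/2,2 } ⇒ 11/8
edge 6 of 15 (red): { 0,1,5/4 | 11/8,3/2,2 } ⇒ 21/16
edge 7 of 15 (red): { 0,1,5/4 | 21/16,11/8,3/2,2 } ⇒ 41/32
edge 8 of 15 (red): { 0,1,5/4 | 41/32,21/16,11/8,3/2,2 } ⇒ 81/64
edge 9 of 15 (blue): { 0,1,5/4,81/64 | 41/32,21/16,11/8,3/2,2 } ⇒ 163/128
edge 10 of 15 (red): { 0,1,5/4,81/64 | 163/128,41/32,21/16,11/8,3/2,2 } ⇒ 325/256
edge 11 of 15 (red): { 0,1,5/4,81/64 | 325/256,163/128,41/32,21/16,11/8,3/2,2 } ⇒ 649/512
edge 12 of 15 (red): { 0,1,5/4,81/64 | 649/512,325/256,163/128,41/32,21/16,11/8,3/2,2 } ⇒ 1297/1024
edge 13 of 15 (red): { 0,1,5/4,81/64 | 1297/1024,649/512,325/256,163/128,41/32,21/16,11/8,3/2,2 } ⇒ 2593/2048
edge 14 of 15 (blue): { 0,1,5/4,81/64,2593/2048 | 1297/1024,649/512,325/256,163/128,41/32,21/16,11/8,3/2,2 } ⇒ 5187/4096
edge 15 of 15 (blue): { 0,1,5/4,81/64,2593/2048,5187/4096 | 1297/1024,649/512,325/256,163/128,41/32,21/16,11/8,3/2,2 } ⇒ 10375/8192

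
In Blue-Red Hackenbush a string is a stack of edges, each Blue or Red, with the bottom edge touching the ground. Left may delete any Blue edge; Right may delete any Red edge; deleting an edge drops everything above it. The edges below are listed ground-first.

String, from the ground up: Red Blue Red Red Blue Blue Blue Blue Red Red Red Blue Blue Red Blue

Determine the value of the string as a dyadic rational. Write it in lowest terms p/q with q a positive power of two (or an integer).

-12517/16384

step 1: add Red to get R; options L={ none } R={ 0 } ⇒ -1
step 2: add Blue to get RB; options L={ -1 } R={ 0 } ⇒ -1/2
step 3: add Red to get RBR; options L={ -1 } R={ -1/2; 0 } ⇒ -3/4
step 4: add Red to get RBRR; options L={ -1 } R={ -3/4; -1/2; 0 } ⇒ -7/8
step 5: add Blue to get RBRRB; options L={ -1; -7/8 } R={ -3/4; -1/2; 0 } ⇒ -13/16
step 6: add Blue to get RBRRBB; options L={ -1; -7/8; -13/16 } R={ -3/4; -1/2; 0 } ⇒ -25/32
step 7: add Blue to get RBRRBBB; options L={ -1; -7/8; -13/16; -25/32 } R={ -3/4; -1/2; 0 } ⇒ -49/64
step 8: add Blue to get RBRRBBBB; options L={ -1; -7/8; -13/16; -25/32; -49/64 } R={ -3/4; -1/2; 0 } ⇒ -97/128
step 9: add Red to get RBRRBBBBR; options L={ -1; -7/8; -13/16; -25/32; -49/64 } R={ -97/128; -3/4; -1/2; 0 } ⇒ -195/256
step 10: add Red to get RBRRBBBBRR; options L={ -1; -7/8; -13/16; -25/32; -49/64 } R={ -195/256; -97/128; -3/4; -1/2; 0 } ⇒ -391/512
step 11: add Red to get RBRRBBBBRRR; options L={ -1; -7/8; -13/16; -25/32; -49/64 } R={ -391/512; -195/256; -97/128; -3/4; -1/2; 0 } ⇒ -783/1024
step 12: add Blue to get RBRRBBBBRRRB; options L={ -1; -7/8; -13/16; -25/32; -49/64; -783/1024 } R={ -391/512; -195/256; -97/128; -3/4; -1/2; 0 } ⇒ -1565/2048
step 13: add Blue to get RBRRBBBBRRRBB; options L={ -1; -7/8; -13/16; -25/32; -49/64; -783/1024; -1565/2048 } R={ -391/512; -195/256; -97/128; -3/4; -1/2; 0 } ⇒ -3129/4096
step 14: add Red to get RBRRBBBBRRRBBR; options L={ -1; -7/8; -13/16; -25/32; -49/64; -783/1024; -1565/2048 } R={ -3129/4096; -391/512; -195/256; -97/128; -3/4; -1/2; 0 } ⇒ -6259/8192
step 15: add Blue to get RBRRBBBBRRRBBRB; options L={ -1; -7/8; -13/16; -25/32; -49/64; -783/1024; -1565/2048; -6259/8192 } R={ -3129/4096; -391/512; -195/256; -97/128; -3/4; -1/2; 0 } ⇒ -12517/16384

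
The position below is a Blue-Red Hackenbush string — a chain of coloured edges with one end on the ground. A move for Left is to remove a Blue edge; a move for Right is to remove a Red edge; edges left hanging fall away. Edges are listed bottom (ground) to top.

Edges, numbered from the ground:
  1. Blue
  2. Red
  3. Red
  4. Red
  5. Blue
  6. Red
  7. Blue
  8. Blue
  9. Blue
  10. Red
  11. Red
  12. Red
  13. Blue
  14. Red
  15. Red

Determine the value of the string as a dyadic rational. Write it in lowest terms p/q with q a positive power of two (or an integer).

2953/16384

Recurse on prefixes of the 15-edge string Blue Red Red Red Blue Red Blue Blue Blue Red Red Red Blue Red Red:
edge 1 of 15 (Blue): { 0 |  } -> 1
edge 2 of 15 (Red): { 0 | 1 } -> 1/2
edge 3 of 15 (Red): { 0 | 1/2; 1 } -> 1/4
edge 4 of 15 (Red): { 0 | 1/4; 1/2; 1 } -> 1/8
edge 5 of 15 (Blue): { 0; 1/8 | 1/4; 1/2; 1 } -> 3/16
edge 6 of 15 (Red): { 0; 1/8 | 3/16; 1/4; 1/2; 1 } -> 5/32
edge 7 of 15 (Blue): { 0; 1/8; 5/32 | 3/16; 1/4; 1/2; 1 } -> 11/64
edge 8 of 15 (Blue): { 0; 1/8; 5/32; 11/64 | 3/16; 1/4; 1/2; 1 } -> 23/128
edge 9 of 15 (Blue): { 0; 1/8; 5/32; 11/64; 23/128 | 3/16; 1/4; 1/2; 1 } -> 47/256
edge 10 of 15 (Red): { 0; 1/8; 5/32; 11/64; 23/128 | 47/256; 3/16; 1/4; 1/2; 1 } -> 93/512
edge 11 of 15 (Red): { 0; 1/8; 5/32; 11/64; 23/128 | 93/512; 47/256; 3/16; 1/4; 1/2; 1 } -> 185/1024
edge 12 of 15 (Red): { 0; 1/8; 5/32; 11/64; 23/128 | 185/1024; 93/512; 47/256; 3/16; 1/4; 1/2; 1 } -> 369/2048
edge 13 of 15 (Blue): { 0; 1/8; 5/32; 11/64; 23/128; 369/2048 | 185/1024; 93/512; 47/256; 3/16; 1/4; 1/2; 1 } -> 739/4096
edge 14 of 15 (Red): { 0; 1/8; 5/32; 11/64; 23/128; 369/2048 | 739/4096; 185/1024; 93/512; 47/256; 3/16; 1/4; 1/2; 1 } -> 1477/8192
edge 15 of 15 (Red): { 0; 1/8; 5/32; 11/64; 23/128; 369/2048 | 1477/8192; 739/4096; 185/1024; 93/512; 47/256; 3/16; 1/4; 1/2; 1 } -> 2953/16384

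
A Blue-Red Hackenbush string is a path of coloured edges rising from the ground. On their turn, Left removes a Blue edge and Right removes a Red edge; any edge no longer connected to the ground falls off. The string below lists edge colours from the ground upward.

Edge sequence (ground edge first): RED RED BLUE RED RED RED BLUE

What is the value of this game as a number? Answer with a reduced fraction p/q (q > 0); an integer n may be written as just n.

Build value(s[:k]) for k = 1..7, string s = RED RED BLUE RED RED RED BLUE.
R: Left { · }, Right { 0 } -> simplest -1
RR: Left { · }, Right { -1, 0 } -> simplest -2
RRB: Left { -2 }, Right { -1, 0 } -> simplest -3/2
RRBR: Left { -2 }, Right { -3/2, -1, 0 } -> simplest -7/4
RRBRR: Left { -2 }, Right { -7/4, -3/2, -1, 0 } -> simplest -15/8
RRBRRR: Left { -2 }, Right { -15/8, -7/4, -3/2, -1, 0 } -> simplest -31/16
RRBRRRB: Left { -2, -31/16 }, Right { -15/8, -7/4, -3/2, -1, 0 } -> simplest -61/32

-61/32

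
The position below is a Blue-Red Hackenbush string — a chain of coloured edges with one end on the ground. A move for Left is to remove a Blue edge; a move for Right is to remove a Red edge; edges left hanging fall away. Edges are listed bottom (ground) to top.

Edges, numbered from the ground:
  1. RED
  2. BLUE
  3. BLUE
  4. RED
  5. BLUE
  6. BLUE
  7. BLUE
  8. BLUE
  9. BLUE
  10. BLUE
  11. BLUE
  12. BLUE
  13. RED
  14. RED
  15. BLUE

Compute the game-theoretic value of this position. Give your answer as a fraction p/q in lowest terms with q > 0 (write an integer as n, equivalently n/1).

Prefix values for RED BLUE BLUE RED BLUE BLUE BLUE BLUE BLUE BLUE BLUE BLUE RED RED BLUE via {L|R} + simplicity:
step 1: add RED to get R; options L={ (no moves) } R={ 0 } gives -1
step 2: add BLUE to get RB; options L={ -1 } R={ 0 } gives -1/2
step 3: add BLUE to get RBB; options L={ -1 -1/2 } R={ 0 } gives -1/4
step 4: add RED to get RBBR; options L={ -1 -1/2 } R={ -1/4 0 } gives -3/8
step 5: add BLUE to get RBBRB; options L={ -1 -1/2 -3/8 } R={ -1/4 0 } gives -5/16
step 6: add BLUE to get RBBRBB; options L={ -1 -1/2 -3/8 -5/16 } R={ -1/4 0 } gives -9/32
step 7: add BLUE to get RBBRBBB; options L={ -1 -1/2 -3/8 -5/16 -9/32 } R={ -1/4 0 } gives -17/64
step 8: add BLUE to get RBBRBBBB; options L={ -1 -1/2 -3/8 -5/16 -9/32 -17/64 } R={ -1/4 0 } gives -33/128
step 9: add BLUE to get RBBRBBBBB; options L={ -1 -1/2 -3/8 -5/16 -9/32 -17/64 -33/128 } R={ -1/4 0 } gives -65/256
step 10: add BLUE to get RBBRBBBBBB; options L={ -1 -1/2 -3/8 -5/16 -9/32 -17/64 -33/128 -65/256 } R={ -1/4 0 } gives -129/512
step 11: add BLUE to get RBBRBBBBBBB; options L={ -1 -1/2 -3/8 -5/16 -9/32 -17/64 -33/128 -65/256 -129/512 } R={ -1/4 0 } gives -257/1024
step 12: add BLUE to get RBBRBBBBBBBB; options L={ -1 -1/2 -3/8 -5/16 -9/32 -17/64 -33/128 -65/256 -129/512 -257/1024 } R={ -1/4 0 } gives -513/2048
step 13: add RED to get RBBRBBBBBBBBR; options L={ -1 -1/2 -3/8 -5/16 -9/32 -17/64 -33/128 -65/256 -129/512 -257/1024 } R={ -513/2048 -1/4 0 } gives -1027/4096
step 14: add RED to get RBBRBBBBBBBBRR; options L={ -1 -1/2 -3/8 -5/16 -9/32 -17/64 -33/128 -65/256 -129/512 -257/1024 } R={ -1027/4096 -513/2048 -1/4 0 } gives -2055/8192
step 15: add BLUE to get RBBRBBBBBBBBRRB; options L={ -1 -1/2 -3/8 -5/16 -9/32 -17/64 -33/128 -65/256 -129/512 -257/1024 -2055/8192 } R={ -1027/4096 -513/2048 -1/4 0 } gives -4109/16384

-4109/16384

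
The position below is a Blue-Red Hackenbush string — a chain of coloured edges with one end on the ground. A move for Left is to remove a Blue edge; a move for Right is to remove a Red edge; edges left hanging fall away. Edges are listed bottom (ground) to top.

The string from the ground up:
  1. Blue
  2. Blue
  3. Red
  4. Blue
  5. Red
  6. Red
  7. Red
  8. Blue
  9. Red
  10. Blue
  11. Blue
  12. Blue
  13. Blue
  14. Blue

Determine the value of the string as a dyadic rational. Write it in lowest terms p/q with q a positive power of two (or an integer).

6335/4096

edge 1 of 14 (Blue): { 0 | (no moves) } → 1
edge 2 of 14 (Blue): { 0,1 | (no moves) } → 2
edge 3 of 14 (Red): { 0,1 | 2 } → 3/2
edge 4 of 14 (Blue): { 0,1,3/2 | 2 } → 7/4
edge 5 of 14 (Red): { 0,1,3/2 | 7/4,2 } → 13/8
edge 6 of 14 (Red): { 0,1,3/2 | 13/8,7/4,2 } → 25/16
edge 7 of 14 (Red): { 0,1,3/2 | 25/16,13/8,7/4,2 } → 49/32
edge 8 of 14 (Blue): { 0,1,3/2,49/32 | 25/16,13/8,7/4,2 } → 99/64
edge 9 of 14 (Red): { 0,1,3/2,49/32 | 99/64,25/16,13/8,7/4,2 } → 197/128
edge 10 of 14 (Blue): { 0,1,3/2,49/32,197/128 | 99/64,25/16,13/8,7/4,2 } → 395/256
edge 11 of 14 (Blue): { 0,1,3/2,49/32,197/128,395/256 | 99/64,25/16,13/8,7/4,2 } → 791/512
edge 12 of 14 (Blue): { 0,1,3/2,49/32,197/128,395/256,791/512 | 99/64,25/16,13/8,7/4,2 } → 1583/1024
edge 13 of 14 (Blue): { 0,1,3/2,49/32,197/128,395/256,791/512,1583/1024 | 99/64,25/16,13/8,7/4,2 } → 3167/2048
edge 14 of 14 (Blue): { 0,1,3/2,49/32,197/128,395/256,791/512,1583/1024,3167/2048 | 99/64,25/16,13/8,7/4,2 } → 6335/4096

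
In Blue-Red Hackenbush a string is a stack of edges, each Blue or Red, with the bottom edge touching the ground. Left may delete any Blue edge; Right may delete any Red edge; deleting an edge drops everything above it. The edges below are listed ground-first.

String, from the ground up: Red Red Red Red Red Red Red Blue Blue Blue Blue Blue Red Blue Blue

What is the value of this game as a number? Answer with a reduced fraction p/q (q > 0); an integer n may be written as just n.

-1545/256

Build val(s[:k]) for k = 1..15, string s = Red Red Red Red Red Red Red Blue Blue Blue Blue Blue Red Blue Blue.
R: Left { none }, Right { 0 } so simplest -1
RR: Left { none }, Right { -1 0 } so simplest -2
RRR: Left { none }, Right { -2 -1 0 } so simplest -3
RRRR: Left { none }, Right { -3 -2 -1 0 } so simplest -4
RRRRR: Left { none }, Right { -4 -3 -2 -1 0 } so simplest -5
RRRRRR: Left { none }, Right { -5 -4 -3 -2 -1 0 } so simplest -6
RRRRRRR: Left { none }, Right { -6 -5 -4 -3 -2 -1 0 } so simplest -7
RRRRRRRB: Left { -7 }, Right { -6 -5 -4 -3 -2 -1 0 } so simplest -13/2
RRRRRRRBB: Left { -7 -13/2 }, Right { -6 -5 -4 -3 -2 -1 0 } so simplest -25/4
RRRRRRRBBB: Left { -7 -13/2 -25/4 }, Right { -6 -5 -4 -3 -2 -1 0 } so simplest -49/8
RRRRRRRBBBB: Left { -7 -13/2 -25/4 -49/8 }, Right { -6 -5 -4 -3 -2 -1 0 } so simplest -97/16
RRRRRRRBBBBB: Left { -7 -13/2 -25/4 -49/8 -97/16 }, Right { -6 -5 -4 -3 -2 -1 0 } so simplest -193/32
RRRRRRRBBBBBR: Left { -7 -13/2 -25/4 -49/8 -97/16 }, Right { -193/32 -6 -5 -4 -3 -2 -1 0 } so simplest -387/64
RRRRRRRBBBBBRB: Left { -7 -13/2 -25/4 -49/8 -97/16 -387/64 }, Right { -193/32 -6 -5 -4 -3 -2 -1 0 } so simplest -773/128
RRRRRRRBBBBBRBB: Left { -7 -13/2 -25/4 -49/8 -97/16 -387/64 -773/128 }, Right { -193/32 -6 -5 -4 -3 -2 -1 0 } so simplest -1545/256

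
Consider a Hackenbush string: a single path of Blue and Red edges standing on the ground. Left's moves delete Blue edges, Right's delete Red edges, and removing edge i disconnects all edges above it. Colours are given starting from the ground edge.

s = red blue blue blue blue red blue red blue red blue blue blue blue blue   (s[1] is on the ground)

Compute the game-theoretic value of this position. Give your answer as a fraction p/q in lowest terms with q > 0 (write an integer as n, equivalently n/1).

-1345/16384

Prefix values for red blue blue blue blue red blue red blue red blue blue blue blue blue via {L|R} + simplicity:
1 of 15 · r · max L −∞ · min R 0 = -1
2 of 15 · rb · max L -1 · min R 0 = -1/2
3 of 15 · rbb · max L -1/2 · min R 0 = -1/4
4 of 15 · rbbb · max L -1/4 · min R 0 = -1/8
5 of 15 · rbbbb · max L -1/8 · min R 0 = -1/16
6 of 15 · rbbbbr · max L -1/8 · min R -1/16 = -3/32
7 of 15 · rbbbbrb · max L -3/32 · min R -1/16 = -5/64
8 of 15 · rbbbbrbr · max L -3/32 · min R -5/64 = -11/128
9 of 15 · rbbbbrbrb · max L -11/128 · min R -5/64 = -21/256
10 of 15 · rbbbbrbrbr · max L -11/128 · min R -21/256 = -43/512
11 of 15 · rbbbbrbrbrb · max L -43/512 · min R -21/256 = -85/1024
12 of 15 · rbbbbrbrbrbb · max L -85/1024 · min R -21/256 = -169/2048
13 of 15 · rbbbbrbrbrbbb · max L -169/2048 · min R -21/256 = -337/4096
14 of 15 · rbbbbrbrbrbbbb · max L -337/4096 · min R -21/256 = -673/8192
15 of 15 · rbbbbrbrbrbbbbb · max L -673/8192 · min R -21/256 = -1345/16384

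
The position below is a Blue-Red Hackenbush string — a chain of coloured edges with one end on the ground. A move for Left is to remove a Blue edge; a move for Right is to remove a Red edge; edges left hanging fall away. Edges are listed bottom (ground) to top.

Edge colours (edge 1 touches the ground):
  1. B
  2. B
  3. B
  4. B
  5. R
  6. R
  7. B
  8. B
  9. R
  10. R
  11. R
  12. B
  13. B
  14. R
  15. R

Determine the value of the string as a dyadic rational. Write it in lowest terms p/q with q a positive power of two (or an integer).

6937/2048

1 of 15 · B · max L 0 · min R +∞ ⇒ 1
2 of 15 · BB · max L 1 · min R +∞ ⇒ 2
3 of 15 · BBB · max L 2 · min R +∞ ⇒ 3
4 of 15 · BBBB · max L 3 · min R +∞ ⇒ 4
5 of 15 · BBBBR · max L 3 · min R 4 ⇒ 7/2
6 of 15 · BBBBRR · max L 3 · min R 7/2 ⇒ 13/4
7 of 15 · BBBBRRB · max L 13/4 · min R 7/2 ⇒ 27/8
8 of 15 · BBBBRRBB · max L 27/8 · min R 7/2 ⇒ 55/16
9 of 15 · BBBBRRBBR · max L 27/8 · min R 55/16 ⇒ 109/32
10 of 15 · BBBBRRBBRR · max L 27/8 · min R 109/32 ⇒ 217/64
11 of 15 · BBBBRRBBRRR · max L 27/8 · min R 217/64 ⇒ 433/128
12 of 15 · BBBBRRBBRRRB · max L 433/128 · min R 217/64 ⇒ 867/256
13 of 15 · BBBBRRBBRRRBB · max L 867/256 · min R 217/64 ⇒ 1735/512
14 of 15 · BBBBRRBBRRRBBR · max L 867/256 · min R 1735/512 ⇒ 3469/1024
15 of 15 · BBBBRRBBRRRBBRR · max L 867/256 · min R 3469/1024 ⇒ 6937/2048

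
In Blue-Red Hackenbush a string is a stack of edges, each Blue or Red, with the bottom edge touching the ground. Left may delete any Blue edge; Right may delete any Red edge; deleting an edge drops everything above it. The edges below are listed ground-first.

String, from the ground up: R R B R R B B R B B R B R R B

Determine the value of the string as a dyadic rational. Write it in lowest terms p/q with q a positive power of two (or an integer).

-14637/8192

val(R) = {  | 0 } = -1
val(RR) = {  | -1; 0 } = -2
val(RRB) = { -2 | -1; 0 } = -3/2
val(RRBR) = { -2 | -3/2; -1; 0 } = -7/4
val(RRBRR) = { -2 | -7/4; -3/2; -1; 0 } = -15/8
val(RRBRRB) = { -2; -15/8 | -7/4; -3/2; -1; 0 } = -29/16
val(RRBRRBB) = { -2; -15/8; -29/16 | -7/4; -3/2; -1; 0 } = -57/32
val(RRBRRBBR) = { -2; -15/8; -29/16 | -57/32; -7/4; -3/2; -1; 0 } = -115/64
val(RRBRRBBRB) = { -2; -15/8; -29/16; -115/64 | -57/32; -7/4; -3/2; -1; 0 } = -229/128
val(RRBRRBBRBB) = { -2; -15/8; -29/16; -115/64; -229/128 | -57/32; -7/4; -3/2; -1; 0 } = -457/256
val(RRBRRBBRBBR) = { -2; -15/8; -29/16; -115/64; -229/128 | -457/256; -57/32; -7/4; -3/2; -1; 0 } = -915/512
val(RRBRRBBRBBRB) = { -2; -15/8; -29/16; -115/64; -229/128; -915/512 | -457/256; -57/32; -7/4; -3/2; -1; 0 } = -1829/1024
val(RRBRRBBRBBRBR) = { -2; -15/8; -29/16; -115/64; -229/128; -915/512 | -1829/1024; -457/256; -57/32; -7/4; -3/2; -1; 0 } = -3659/2048
val(RRBRRBBRBBRBRR) = { -2; -15/8; -29/16; -115/64; -229/128; -915/512 | -3659/2048; -1829/1024; -457/256; -57/32; -7/4; -3/2; -1; 0 } = -7319/4096
val(RRBRRBBRBBRBRRB) = { -2; -15/8; -29/16; -115/64; -229/128; -915/512; -7319/4096 | -3659/2048; -1829/1024; -457/256; -57/32; -7/4; -3/2; -1; 0 } = -14637/8192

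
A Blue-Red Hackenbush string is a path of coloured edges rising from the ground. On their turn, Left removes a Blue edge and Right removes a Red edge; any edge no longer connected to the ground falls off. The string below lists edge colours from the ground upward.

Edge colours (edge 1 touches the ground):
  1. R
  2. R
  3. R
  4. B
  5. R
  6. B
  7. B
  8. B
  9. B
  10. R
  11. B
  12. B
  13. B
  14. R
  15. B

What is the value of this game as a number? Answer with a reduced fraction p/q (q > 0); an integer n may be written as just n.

-10309/4096

Prefix values for R R R B R B B B B R B B B R B via {L|R} + simplicity:
edge 1 of 15 (R): { — | 0 } so -1
edge 2 of 15 (R): { — | -1; 0 } so -2
edge 3 of 15 (R): { — | -2; -1; 0 } so -3
edge 4 of 15 (B): { -3 | -2; -1; 0 } so -5/2
edge 5 of 15 (R): { -3 | -5/2; -2; -1; 0 } so -11/4
edge 6 of 15 (B): { -3; -11/4 | -5/2; -2; -1; 0 } so -21/8
edge 7 of 15 (B): { -3; -11/4; -21/8 | -5/2; -2; -1; 0 } so -41/16
edge 8 of 15 (B): { -3; -11/4; -21/8; -41/16 | -5/2; -2; -1; 0 } so -81/32
edge 9 of 15 (B): { -3; -11/4; -21/8; -41/16; -81/32 | -5/2; -2; -1; 0 } so -161/64
edge 10 of 15 (R): { -3; -11/4; -21/8; -41/16; -81/32 | -161/64; -5/2; -2; -1; 0 } so -323/128
edge 11 of 15 (B): { -3; -11/4; -21/8; -41/16; -81/32; -323/128 | -161/64; -5/2; -2; -1; 0 } so -645/256
edge 12 of 15 (B): { -3; -11/4; -21/8; -41/16; -81/32; -323/128; -645/256 | -161/64; -5/2; -2; -1; 0 } so -1289/512
edge 13 of 15 (B): { -3; -11/4; -21/8; -41/16; -81/32; -323/128; -645/256; -1289/512 | -161/64; -5/2; -2; -1; 0 } so -2577/1024
edge 14 of 15 (R): { -3; -11/4; -21/8; -41/16; -81/32; -323/128; -645/256; -1289/512 | -2577/1024; -161/64; -5/2; -2; -1; 0 } so -5155/2048
edge 15 of 15 (B): { -3; -11/4; -21/8; -41/16; -81/32; -323/128; -645/256; -1289/512; -5155/2048 | -2577/1024; -161/64; -5/2; -2; -1; 0 } so -10309/4096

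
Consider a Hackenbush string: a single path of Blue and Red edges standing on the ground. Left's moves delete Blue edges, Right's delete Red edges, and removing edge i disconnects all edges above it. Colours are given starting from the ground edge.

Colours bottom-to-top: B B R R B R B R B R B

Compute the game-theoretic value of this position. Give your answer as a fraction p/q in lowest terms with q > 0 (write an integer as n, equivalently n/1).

Prefix values for B B R R B R B R B R B via {L|R} + simplicity:
step 1: add B to get B; options L={ 0 } R={ — } — 1
step 2: add B to get BB; options L={ 0,1 } R={ — } — 2
step 3: add R to get BBR; options L={ 0,1 } R={ 2 } — 3/2
step 4: add R to get BBRR; options L={ 0,1 } R={ 3/2,2 } — 5/4
step 5: add B to get BBRRB; options L={ 0,1,5/4 } R={ 3/2,2 } — 11/8
step 6: add R to get BBRRBR; options L={ 0,1,5/4 } R={ 11/8,3/2,2 } — 21/16
step 7: add B to get BBRRBRB; options L={ 0,1,5/4,21/16 } R={ 11/8,3/2,2 } — 43/32
step 8: add R to get BBRRBRBR; options L={ 0,1,5/4,21/16 } R={ 43/32,11/8,3/2,2 } — 85/64
step 9: add B to get BBRRBRBRB; options L={ 0,1,5/4,21/16,85/64 } R={ 43/32,11/8,3/2,2 } — 171/128
step 10: add R to get BBRRBRBRBR; options L={ 0,1,5/4,21/16,85/64 } R={ 171/128,43/32,11/8,3/2,2 } — 341/256
step 11: add B to get BBRRBRBRBRB; options L={ 0,1,5/4,21/16,85/64,341/256 } R={ 171/128,43/32,11/8,3/2,2 } — 683/512

683/512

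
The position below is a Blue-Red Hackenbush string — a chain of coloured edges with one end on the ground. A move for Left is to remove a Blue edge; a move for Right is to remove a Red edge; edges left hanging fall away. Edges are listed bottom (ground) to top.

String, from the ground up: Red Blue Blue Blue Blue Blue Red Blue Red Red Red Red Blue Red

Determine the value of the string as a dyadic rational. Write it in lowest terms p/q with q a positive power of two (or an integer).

-379/8192

Build g(s[:k]) for k = 1..14, string s = Red Blue Blue Blue Blue Blue Red Blue Red Red Red Red Blue Red.
R: Left { · }, Right { 0 } => simplest -1
RB: Left { -1 }, Right { 0 } => simplest -1/2
RBB: Left { -1; -1/2 }, Right { 0 } => simplest -1/4
RBBB: Left { -1; -1/2; -1/4 }, Right { 0 } => simplest -1/8
RBBBB: Left { -1; -1/2; -1/4; -1/8 }, Right { 0 } => simplest -1/16
RBBBBB: Left { -1; -1/2; -1/4; -1/8; -1/16 }, Right { 0 } => simplest -1/32
RBBBBBR: Left { -1; -1/2; -1/4; -1/8; -1/16 }, Right { -1/32; 0 } => simplest -3/64
RBBBBBRB: Left { -1; -1/2; -1/4; -1/8; -1/16; -3/64 }, Right { -1/32; 0 } => simplest -5/128
RBBBBBRBR: Left { -1; -1/2; -1/4; -1/8; -1/16; -3/64 }, Right { -5/128; -1/32; 0 } => simplest -11/256
RBBBBBRBRR: Left { -1; -1/2; -1/4; -1/8; -1/16; -3/64 }, Right { -11/256; -5/128; -1/32; 0 } => simplest -23/512
RBBBBBRBRRR: Left { -1; -1/2; -1/4; -1/8; -1/16; -3/64 }, Right { -23/512; -11/256; -5/128; -1/32; 0 } => simplest -47/1024
RBBBBBRBRRRR: Left { -1; -1/2; -1/4; -1/8; -1/16; -3/64 }, Right { -47/1024; -23/512; -11/256; -5/128; -1/32; 0 } => simplest -95/2048
RBBBBBRBRRRRB: Left { -1; -1/2; -1/4; -1/8; -1/16; -3/64; -95/2048 }, Right { -47/1024; -23/512; -11/256; -5/128; -1/32; 0 } => simplest -189/4096
RBBBBBRBRRRRBR: Left { -1; -1/2; -1/4; -1/8; -1/16; -3/64; -95/2048 }, Right { -189/4096; -47/1024; -23/512; -11/256; -5/128; -1/32; 0 } => simplest -379/8192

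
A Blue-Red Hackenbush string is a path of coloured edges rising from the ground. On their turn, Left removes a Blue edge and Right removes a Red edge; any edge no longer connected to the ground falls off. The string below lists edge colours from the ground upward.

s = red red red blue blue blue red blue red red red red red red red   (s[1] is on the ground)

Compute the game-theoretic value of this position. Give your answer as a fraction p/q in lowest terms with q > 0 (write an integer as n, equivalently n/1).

-8959/4096

Recurse on prefixes of the 15-edge string red red red blue blue blue red blue red red red red red red red:
step 1: add red to get r; options L={ · } R={ 0 } gives -1
step 2: add red to get rr; options L={ · } R={ -1,0 } gives -2
step 3: add red to get rrr; options L={ · } R={ -2,-1,0 } gives -3
step 4: add blue to get rrrb; options L={ -3 } R={ -2,-1,0 } gives -5/2
step 5: add blue to get rrrbb; options L={ -3,-5/2 } R={ -2,-1,0 } gives -9/4
step 6: add blue to get rrrbbb; options L={ -3,-5/2,-9/4 } R={ -2,-1,0 } gives -17/8
step 7: add red to get rrrbbbr; options L={ -3,-5/2,-9/4 } R={ -17/8,-2,-1,0 } gives -35/16
step 8: add blue to get rrrbbbrb; options L={ -3,-5/2,-9/4,-35/16 } R={ -17/8,-2,-1,0 } gives -69/32
step 9: add red to get rrrbbbrbr; options L={ -3,-5/2,-9/4,-35/16 } R={ -69/32,-17/8,-2,-1,0 } gives -139/64
step 10: add red to get rrrbbbrbrr; options L={ -3,-5/2,-9/4,-35/16 } R={ -139/64,-69/32,-17/8,-2,-1,0 } gives -279/128
step 11: add red to get rrrbbbrbrrr; options L={ -3,-5/2,-9/4,-35/16 } R={ -279/128,-139/64,-69/32,-17/8,-2,-1,0 } gives -559/256
step 12: add red to get rrrbbbrbrrrr; options L={ -3,-5/2,-9/4,-35/16 } R={ -559/256,-279/128,-139/64,-69/32,-17/8,-2,-1,0 } gives -1119/512
step 13: add red to get rrrbbbrbrrrrr; options L={ -3,-5/2,-9/4,-35/16 } R={ -1119/512,-559/256,-279/128,-139/64,-69/32,-17/8,-2,-1,0 } gives -2239/1024
step 14: add red to get rrrbbbrbrrrrrr; options L={ -3,-5/2,-9/4,-35/16 } R={ -2239/1024,-1119/512,-559/256,-279/128,-139/64,-69/32,-17/8,-2,-1,0 } gives -4479/2048
step 15: add red to get rrrbbbrbrrrrrrr; options L={ -3,-5/2,-9/4,-35/16 } R={ -4479/2048,-2239/1024,-1119/512,-559/256,-279/128,-139/64,-69/32,-17/8,-2,-1,0 } gives -8959/4096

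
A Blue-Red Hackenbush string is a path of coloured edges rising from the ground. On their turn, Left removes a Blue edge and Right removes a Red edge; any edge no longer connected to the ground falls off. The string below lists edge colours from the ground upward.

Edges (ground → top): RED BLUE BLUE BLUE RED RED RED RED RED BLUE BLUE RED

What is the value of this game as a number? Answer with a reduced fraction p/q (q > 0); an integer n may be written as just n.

R: Left { · }, Right { 0 } => simplest -1
RB: Left { -1 }, Right { 0 } => simplest -1/2
RBB: Left { -1, -1/2 }, Right { 0 } => simplest -1/4
RBBB: Left { -1, -1/2, -1/4 }, Right { 0 } => simplest -1/8
RBBBR: Left { -1, -1/2, -1/4 }, Right { -1/8, 0 } => simplest -3/16
RBBBRR: Left { -1, -1/2, -1/4 }, Right { -3/16, -1/8, 0 } => simplest -7/32
RBBBRRR: Left { -1, -1/2, -1/4 }, Right { -7/32, -3/16, -1/8, 0 } => simplest -15/64
RBBBRRRR: Left { -1, -1/2, -1/4 }, Right { -15/64, -7/32, -3/16, -1/8, 0 } => simplest -31/128
RBBBRRRRR: Left { -1, -1/2, -1/4 }, Right { -31/128, -15/64, -7/32, -3/16, -1/8, 0 } => simplest -63/256
RBBBRRRRRB: Left { -1, -1/2, -1/4, -63/256 }, Right { -31/128, -15/64, -7/32, -3/16, -1/8, 0 } => simplest -125/512
RBBBRRRRRBB: Left { -1, -1/2, -1/4, -63/256, -125/512 }, Right { -31/128, -15/64, -7/32, -3/16, -1/8, 0 } => simplest -249/1024
RBBBRRRRRBBR: Left { -1, -1/2, -1/4, -63/256, -125/512 }, Right { -249/1024, -31/128, -15/64, -7/32, -3/16, -1/8, 0 } => simplest -499/2048

-499/2048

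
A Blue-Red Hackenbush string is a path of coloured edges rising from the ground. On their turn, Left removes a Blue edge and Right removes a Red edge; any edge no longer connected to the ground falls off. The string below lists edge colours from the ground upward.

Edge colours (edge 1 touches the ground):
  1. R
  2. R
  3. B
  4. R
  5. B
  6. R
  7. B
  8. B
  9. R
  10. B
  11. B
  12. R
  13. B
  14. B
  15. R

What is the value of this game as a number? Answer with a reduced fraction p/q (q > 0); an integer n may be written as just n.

-13459/8192

Recurse on prefixes of the 15-edge string R R B R B R B B R B B R B B R:
R: Left { — }, Right { 0 } ⇒ simplest -1
RR: Left { — }, Right { -1,0 } ⇒ simplest -2
RRB: Left { -2 }, Right { -1,0 } ⇒ simplest -3/2
RRBR: Left { -2 }, Right { -3/2,-1,0 } ⇒ simplest -7/4
RRBRB: Left { -2,-7/4 }, Right { -3/2,-1,0 } ⇒ simplest -13/8
RRBRBR: Left { -2,-7/4 }, Right { -13/8,-3/2,-1,0 } ⇒ simplest -27/16
RRBRBRB: Left { -2,-7/4,-27/16 }, Right { -13/8,-3/2,-1,0 } ⇒ simplest -53/32
RRBRBRBB: Left { -2,-7/4,-27/16,-53/32 }, Right { -13/8,-3/2,-1,0 } ⇒ simplest -105/64
RRBRBRBBR: Left { -2,-7/4,-27/16,-53/32 }, Right { -105/64,-13/8,-3/2,-1,0 } ⇒ simplest -211/128
RRBRBRBBRB: Left { -2,-7/4,-27/16,-53/32,-211/128 }, Right { -105/64,-13/8,-3/2,-1,0 } ⇒ simplest -421/256
RRBRBRBBRBB: Left { -2,-7/4,-27/16,-53/32,-211/128,-421/256 }, Right { -105/64,-13/8,-3/2,-1,0 } ⇒ simplest -841/512
RRBRBRBBRBBR: Left { -2,-7/4,-27/16,-53/32,-211/128,-421/256 }, Right { -841/512,-105/64,-13/8,-3/2,-1,0 } ⇒ simplest -1683/1024
RRBRBRBBRBBRB: Left { -2,-7/4,-27/16,-53/32,-211/128,-421/256,-1683/1024 }, Right { -841/512,-105/64,-13/8,-3/2,-1,0 } ⇒ simplest -3365/2048
RRBRBRBBRBBRBB: Left { -2,-7/4,-27/16,-53/32,-211/128,-421/256,-1683/1024,-3365/2048 }, Right { -841/512,-105/64,-13/8,-3/2,-1,0 } ⇒ simplest -6729/4096
RRBRBRBBRBBRBBR: Left { -2,-7/4,-27/16,-53/32,-211/128,-421/256,-1683/1024,-3365/2048 }, Right { -6729/4096,-841/512,-105/64,-13/8,-3/2,-1,0 } ⇒ simplest -13459/8192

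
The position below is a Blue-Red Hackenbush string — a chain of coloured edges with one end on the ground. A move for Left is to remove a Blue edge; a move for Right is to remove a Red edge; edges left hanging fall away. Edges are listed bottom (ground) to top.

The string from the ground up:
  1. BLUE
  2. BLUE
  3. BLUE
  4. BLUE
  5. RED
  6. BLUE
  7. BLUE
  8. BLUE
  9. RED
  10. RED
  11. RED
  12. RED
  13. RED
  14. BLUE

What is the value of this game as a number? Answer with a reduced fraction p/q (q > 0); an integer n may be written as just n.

3971/1024

Prefix values for BLUE BLUE BLUE BLUE RED BLUE BLUE BLUE RED RED RED RED RED BLUE via {L|R} + simplicity:
B: Left { 0 }, Right {  } gives simplest 1
BB: Left { 0,1 }, Right {  } gives simplest 2
BBB: Left { 0,1,2 }, Right {  } gives simplest 3
BBBB: Left { 0,1,2,3 }, Right {  } gives simplest 4
BBBBR: Left { 0,1,2,3 }, Right { 4 } gives simplest 7/2
BBBBRB: Left { 0,1,2,3,7/2 }, Right { 4 } gives simplest 15/4
BBBBRBB: Left { 0,1,2,3,7/2,15/4 }, Right { 4 } gives simplest 31/8
BBBBRBBB: Left { 0,1,2,3,7/2,15/4,31/8 }, Right { 4 } gives simplest 63/16
BBBBRBBBR: Left { 0,1,2,3,7/2,15/4,31/8 }, Right { 63/16,4 } gives simplest 125/32
BBBBRBBBRR: Left { 0,1,2,3,7/2,15/4,31/8 }, Right { 125/32,63/16,4 } gives simplest 249/64
BBBBRBBBRRR: Left { 0,1,2,3,7/2,15/4,31/8 }, Right { 249/64,125/32,63/16,4 } gives simplest 497/128
BBBBRBBBRRRR: Left { 0,1,2,3,7/2,15/4,31/8 }, Right { 497/128,249/64,125/32,63/16,4 } gives simplest 993/256
BBBBRBBBRRRRR: Left { 0,1,2,3,7/2,15/4,31/8 }, Right { 993/256,497/128,249/64,125/32,63/16,4 } gives simplest 1985/512
BBBBRBBBRRRRRB: Left { 0,1,2,3,7/2,15/4,31/8,1985/512 }, Right { 993/256,497/128,249/64,125/32,63/16,4 } gives simplest 3971/1024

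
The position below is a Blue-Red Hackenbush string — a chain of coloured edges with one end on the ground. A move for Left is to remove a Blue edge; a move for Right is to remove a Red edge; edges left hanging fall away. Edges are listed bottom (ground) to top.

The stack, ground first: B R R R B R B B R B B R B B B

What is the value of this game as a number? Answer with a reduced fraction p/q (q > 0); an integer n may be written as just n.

Build v(s[:k]) for k = 1..15, string s = B R R R B R B B R B B R B B B.
step 1: add B to get B; options L={ 0 } R={ none } → 1
step 2: add R to get BR; options L={ 0 } R={ 1 } → 1/2
step 3: add R to get BRR; options L={ 0 } R={ 1/2; 1 } → 1/4
step 4: add R to get BRRR; options L={ 0 } R={ 1/4; 1/2; 1 } → 1/8
step 5: add B to get BRRRB; options L={ 0; 1/8 } R={ 1/4; 1/2; 1 } → 3/16
step 6: add R to get BRRRBR; options L={ 0; 1/8 } R={ 3/16; 1/4; 1/2; 1 } → 5/32
step 7: add B to get BRRRBRB; options L={ 0; 1/8; 5/32 } R={ 3/16; 1/4; 1/2; 1 } → 11/64
step 8: add B to get BRRRBRBB; options L={ 0; 1/8; 5/32; 11/64 } R={ 3/16; 1/4; 1/2; 1 } → 23/128
step 9: add R to get BRRRBRBBR; options L={ 0; 1/8; 5/32; 11/64 } R={ 23/128; 3/16; 1/4; 1/2; 1 } → 45/256
step 10: add B to get BRRRBRBBRB; options L={ 0; 1/8; 5/32; 11/64; 45/256 } R={ 23/128; 3/16; 1/4; 1/2; 1 } → 91/512
step 11: add B to get BRRRBRBBRBB; options L={ 0; 1/8; 5/32; 11/64; 45/256; 91/512 } R={ 23/128; 3/16; 1/4; 1/2; 1 } → 183/1024
step 12: add R to get BRRRBRBBRBBR; options L={ 0; 1/8; 5/32; 11/64; 45/256; 91/512 } R={ 183/1024; 23/128; 3/16; 1/4; 1/2; 1 } → 365/2048
step 13: add B to get BRRRBRBBRBBRB; options L={ 0; 1/8; 5/32; 11/64; 45/256; 91/512; 365/2048 } R={ 183/1024; 23/128; 3/16; 1/4; 1/2; 1 } → 731/4096
step 14: add B to get BRRRBRBBRBBRBB; options L={ 0; 1/8; 5/32; 11/64; 45/256; 91/512; 365/2048; 731/4096 } R={ 183/1024; 23/128; 3/16; 1/4; 1/2; 1 } → 1463/8192
step 15: add B to get BRRRBRBBRBBRBBB; options L={ 0; 1/8; 5/32; 11/64; 45/256; 91/512; 365/2048; 731/4096; 1463/8192 } R={ 183/1024; 23/128; 3/16; 1/4; 1/2; 1 } → 2927/16384

2927/16384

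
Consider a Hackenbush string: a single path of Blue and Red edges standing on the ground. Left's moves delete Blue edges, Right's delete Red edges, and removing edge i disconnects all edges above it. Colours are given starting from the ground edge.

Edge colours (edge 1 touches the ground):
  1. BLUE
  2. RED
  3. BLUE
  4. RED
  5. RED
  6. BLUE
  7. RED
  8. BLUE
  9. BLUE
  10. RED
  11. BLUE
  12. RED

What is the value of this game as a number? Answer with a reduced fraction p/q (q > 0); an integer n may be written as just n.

Prefix values for BLUE RED BLUE RED RED BLUE RED BLUE BLUE RED BLUE RED via {L|R} + simplicity:
step 1: add BLUE to get B; options L={ 0 } R={ none } ⇒ 1
step 2: add RED to get BR; options L={ 0 } R={ 1 } ⇒ 1/2
step 3: add BLUE to get BRB; options L={ 0, 1/2 } R={ 1 } ⇒ 3/4
step 4: add RED to get BRBR; options L={ 0, 1/2 } R={ 3/4, 1 } ⇒ 5/8
step 5: add RED to get BRBRR; options L={ 0, 1/2 } R={ 5/8, 3/4, 1 } ⇒ 9/16
step 6: add BLUE to get BRBRRB; options L={ 0, 1/2, 9/16 } R={ 5/8, 3/4, 1 } ⇒ 19/32
step 7: add RED to get BRBRRBR; options L={ 0, 1/2, 9/16 } R={ 19/32, 5/8, 3/4, 1 } ⇒ 37/64
step 8: add BLUE to get BRBRRBRB; options L={ 0, 1/2, 9/16, 37/64 } R={ 19/32, 5/8, 3/4, 1 } ⇒ 75/128
step 9: add BLUE to get BRBRRBRBB; options L={ 0, 1/2, 9/16, 37/64, 75/128 } R={ 19/32, 5/8, 3/4, 1 } ⇒ 151/256
step 10: add RED to get BRBRRBRBBR; options L={ 0, 1/2, 9/16, 37/64, 75/128 } R={ 151/256, 19/32, 5/8, 3/4, 1 } ⇒ 301/512
step 11: add BLUE to get BRBRRBRBBRB; options L={ 0, 1/2, 9/16, 37/64, 75/128, 301/512 } R={ 151/256, 19/32, 5/8, 3/4, 1 } ⇒ 603/1024
step 12: add RED to get BRBRRBRBBRBR; options L={ 0, 1/2, 9/16, 37/64, 75/128, 301/512 } R={ 603/1024, 151/256, 19/32, 5/8, 3/4, 1 } ⇒ 1205/2048

1205/2048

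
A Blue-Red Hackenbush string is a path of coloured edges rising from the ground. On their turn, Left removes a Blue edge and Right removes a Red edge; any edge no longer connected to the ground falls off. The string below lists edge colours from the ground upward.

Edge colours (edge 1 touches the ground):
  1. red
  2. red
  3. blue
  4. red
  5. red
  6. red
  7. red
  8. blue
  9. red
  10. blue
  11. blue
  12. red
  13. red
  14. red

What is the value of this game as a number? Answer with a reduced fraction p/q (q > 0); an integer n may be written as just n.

Recurse on prefixes of the 14-edge string red red blue red red red red blue red blue blue red red red:
r: Left { none }, Right { 0 } → simplest -1
rr: Left { none }, Right { -1 0 } → simplest -2
rrb: Left { -2 }, Right { -1 0 } → simplest -3/2
rrbr: Left { -2 }, Right { -3/2 -1 0 } → simplest -7/4
rrbrr: Left { -2 }, Right { -7/4 -3/2 -1 0 } → simplest -15/8
rrbrrr: Left { -2 }, Right { -15/8 -7/4 -3/2 -1 0 } → simplest -31/16
rrbrrrr: Left { -2 }, Right { -31/16 -15/8 -7/4 -3/2 -1 0 } → simplest -63/32
rrbrrrrb: Left { -2 -63/32 }, Right { -31/16 -15/8 -7/4 -3/2 -1 0 } → simplest -125/64
rrbrrrrbr: Left { -2 -63/32 }, Right { -125/64 -31/16 -15/8 -7/4 -3/2 -1 0 } → simplest -251/128
rrbrrrrbrb: Left { -2 -63/32 -251/128 }, Right { -125/64 -31/16 -15/8 -7/4 -3/2 -1 0 } → simplest -501/256
rrbrrrrbrbb: Left { -2 -63/32 -251/128 -501/256 }, Right { -125/64 -31/16 -15/8 -7/4 -3/2 -1 0 } → simplest -1001/512
rrbrrrrbrbbr: Left { -2 -63/32 -251/128 -501/256 }, Right { -1001/512 -125/64 -31/16 -15/8 -7/4 -3/2 -1 0 } → simplest -2003/1024
rrbrrrrbrbbrr: Left { -2 -63/32 -251/128 -501/256 }, Right { -2003/1024 -1001/512 -125/64 -31/16 -15/8 -7/4 -3/2 -1 0 } → simplest -4007/2048
rrbrrrrbrbbrrr: Left { -2 -63/32 -251/128 -501/256 }, Right { -4007/2048 -2003/1024 -1001/512 -125/64 -31/16 -15/8 -7/4 -3/2 -1 0 } → simplest -8015/4096

-8015/4096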